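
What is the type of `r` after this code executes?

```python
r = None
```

None has type NoneType

NoneType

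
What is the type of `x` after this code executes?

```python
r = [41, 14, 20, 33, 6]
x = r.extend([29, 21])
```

list.extend() returns None

NoneType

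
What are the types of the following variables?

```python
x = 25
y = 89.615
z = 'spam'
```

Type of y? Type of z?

y is float; z is str

float, str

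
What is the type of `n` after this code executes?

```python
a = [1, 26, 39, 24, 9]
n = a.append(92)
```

list.append() returns None (mutates in place)

NoneType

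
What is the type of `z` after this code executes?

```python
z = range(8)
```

range() returns a range object

range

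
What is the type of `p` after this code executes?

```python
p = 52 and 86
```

'and' returns the last value when all truthy (86, which is int)

int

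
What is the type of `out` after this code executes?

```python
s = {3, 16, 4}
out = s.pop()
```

Popping from a set of ints returns int

int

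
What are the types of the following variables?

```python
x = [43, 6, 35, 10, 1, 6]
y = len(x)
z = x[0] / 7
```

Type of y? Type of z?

len() returns int; int / int returns float

int, float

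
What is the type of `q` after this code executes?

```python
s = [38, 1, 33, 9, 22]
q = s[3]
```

Indexing a list of ints returns int (s[3] = 9)

int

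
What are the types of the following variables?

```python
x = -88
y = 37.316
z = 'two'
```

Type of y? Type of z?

y is float; z is str

float, str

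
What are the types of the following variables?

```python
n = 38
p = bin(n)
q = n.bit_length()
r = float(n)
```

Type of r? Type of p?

float() returns float; bin() returns str

float, str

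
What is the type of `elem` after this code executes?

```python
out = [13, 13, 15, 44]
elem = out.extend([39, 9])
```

list.extend() returns None

NoneType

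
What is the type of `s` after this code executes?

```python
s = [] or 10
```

'or' returns first truthy value (10, which is int)

int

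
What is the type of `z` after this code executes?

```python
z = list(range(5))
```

list(range(...)) returns list

list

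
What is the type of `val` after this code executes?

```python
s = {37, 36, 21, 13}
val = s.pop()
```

Popping from a set of ints returns int

int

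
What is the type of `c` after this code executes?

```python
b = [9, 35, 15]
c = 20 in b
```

'in' operator returns bool

bool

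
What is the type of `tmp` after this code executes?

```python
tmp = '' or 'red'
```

'or' returns first truthy value ('red', which is str)

str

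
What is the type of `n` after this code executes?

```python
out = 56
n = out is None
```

'is' comparison returns bool

bool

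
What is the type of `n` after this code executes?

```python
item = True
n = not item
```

'not' always returns bool

bool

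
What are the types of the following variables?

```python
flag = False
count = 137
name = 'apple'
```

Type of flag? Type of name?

flag is bool; name is str

bool, str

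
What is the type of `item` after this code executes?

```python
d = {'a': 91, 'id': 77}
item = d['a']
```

Accessing dict[str, int] with key 'a' returns int value 91

int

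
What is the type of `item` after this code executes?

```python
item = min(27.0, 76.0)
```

min() of floats returns float

float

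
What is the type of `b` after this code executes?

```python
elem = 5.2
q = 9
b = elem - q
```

float - int returns float (5.2 - 9 = -3.8)

float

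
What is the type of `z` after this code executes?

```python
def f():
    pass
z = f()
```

A function with no return statement returns None

NoneType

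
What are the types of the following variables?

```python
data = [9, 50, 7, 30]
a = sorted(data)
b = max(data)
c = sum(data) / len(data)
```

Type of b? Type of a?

max of ints returns int; sorted() returns list

int, list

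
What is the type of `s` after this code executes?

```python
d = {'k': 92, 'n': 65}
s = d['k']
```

Accessing dict[str, int] with key 'k' returns int value 92

int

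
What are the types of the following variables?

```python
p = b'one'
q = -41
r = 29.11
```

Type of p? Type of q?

p is bytes; q is int

bytes, int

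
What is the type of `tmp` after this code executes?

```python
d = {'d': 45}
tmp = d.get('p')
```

dict.get() returns None when key 'p' is not found and no default given

NoneType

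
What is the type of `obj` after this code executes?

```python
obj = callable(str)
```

callable() returns bool

bool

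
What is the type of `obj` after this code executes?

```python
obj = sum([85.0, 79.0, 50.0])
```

sum() of floats returns float

float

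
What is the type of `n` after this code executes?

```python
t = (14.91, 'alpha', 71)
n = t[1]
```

Index 1 of tuple is 'alpha' which is str

str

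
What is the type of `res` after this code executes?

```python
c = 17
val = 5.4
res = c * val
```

int * float returns float (17 * 5.4 = 91.8)

float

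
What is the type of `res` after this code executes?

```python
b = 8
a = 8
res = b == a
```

Equality comparison returns bool

bool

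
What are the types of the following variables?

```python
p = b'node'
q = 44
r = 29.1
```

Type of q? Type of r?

q is int; r is float

int, float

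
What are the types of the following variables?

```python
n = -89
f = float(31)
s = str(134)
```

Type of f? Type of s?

f is float; s is str

float, str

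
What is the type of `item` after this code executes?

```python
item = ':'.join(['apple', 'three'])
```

str.join() returns str

str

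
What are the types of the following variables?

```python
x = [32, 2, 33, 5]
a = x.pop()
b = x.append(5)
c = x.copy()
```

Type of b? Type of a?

list.append() returns None; list.pop() returns the element (int)

NoneType, int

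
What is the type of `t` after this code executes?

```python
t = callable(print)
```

callable() returns bool

bool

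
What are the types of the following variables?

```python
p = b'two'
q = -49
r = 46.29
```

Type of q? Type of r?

q is int; r is float

int, float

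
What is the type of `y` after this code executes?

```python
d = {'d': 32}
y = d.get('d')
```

dict.get() returns the value (int) when key is found

int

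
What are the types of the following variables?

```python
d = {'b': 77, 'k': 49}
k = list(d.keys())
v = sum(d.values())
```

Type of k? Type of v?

list(...) returns list; sum of int values returns int

list, int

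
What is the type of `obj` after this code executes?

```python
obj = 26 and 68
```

'and' returns the last value when all truthy (68, which is int)

int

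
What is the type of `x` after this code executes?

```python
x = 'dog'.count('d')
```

str.count() returns int

int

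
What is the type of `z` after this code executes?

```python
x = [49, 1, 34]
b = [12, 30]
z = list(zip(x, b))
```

list(zip(...)) returns a list of tuples

list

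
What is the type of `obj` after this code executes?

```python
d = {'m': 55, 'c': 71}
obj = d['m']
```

Accessing dict[str, int] with key 'm' returns int value 55

int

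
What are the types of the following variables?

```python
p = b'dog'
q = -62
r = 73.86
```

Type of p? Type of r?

p is bytes; r is float

bytes, float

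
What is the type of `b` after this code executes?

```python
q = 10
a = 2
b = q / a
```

int / int always returns float in Python 3 (10 / 2 = 5)

float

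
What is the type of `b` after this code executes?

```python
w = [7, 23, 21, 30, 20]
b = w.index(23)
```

list.index() returns int

int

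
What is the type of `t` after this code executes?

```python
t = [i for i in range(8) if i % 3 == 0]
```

A list comprehension [...] produces a list

list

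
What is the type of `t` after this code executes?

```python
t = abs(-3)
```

abs() of int returns int

int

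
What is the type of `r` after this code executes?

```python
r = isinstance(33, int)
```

isinstance() returns bool

bool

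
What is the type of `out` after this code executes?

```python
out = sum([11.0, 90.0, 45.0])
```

sum() of floats returns float

float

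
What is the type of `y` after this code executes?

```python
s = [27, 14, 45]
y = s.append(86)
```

list.append() returns None (mutates in place)

NoneType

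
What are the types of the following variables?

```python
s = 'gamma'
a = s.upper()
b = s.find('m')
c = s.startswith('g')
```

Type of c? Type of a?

str.startswith() returns bool; str.upper() returns str

bool, str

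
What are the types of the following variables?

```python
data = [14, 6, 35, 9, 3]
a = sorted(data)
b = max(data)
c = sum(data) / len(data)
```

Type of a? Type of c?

sorted() returns list; int / int returns float

list, float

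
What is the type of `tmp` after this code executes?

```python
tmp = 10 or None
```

'or' returns first truthy value (10, int)

int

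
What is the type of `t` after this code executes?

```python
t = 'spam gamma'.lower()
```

str.lower() returns str

str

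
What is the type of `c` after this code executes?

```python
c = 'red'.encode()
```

str.encode() returns bytes

bytes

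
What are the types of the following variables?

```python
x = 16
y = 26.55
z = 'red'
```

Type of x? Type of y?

x is int; y is float

int, float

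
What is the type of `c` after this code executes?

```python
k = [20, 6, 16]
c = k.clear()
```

list.clear() returns None

NoneType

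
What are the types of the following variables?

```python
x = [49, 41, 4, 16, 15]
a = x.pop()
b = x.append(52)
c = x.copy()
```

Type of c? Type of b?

list.copy() returns list; list.append() returns None

list, NoneType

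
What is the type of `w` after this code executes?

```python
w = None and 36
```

'and' returns first falsy value (None)

NoneType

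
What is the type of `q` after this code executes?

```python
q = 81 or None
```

'or' returns first truthy value (81, int)

int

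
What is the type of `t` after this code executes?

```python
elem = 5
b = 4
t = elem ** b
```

int ** positive int returns int (5 ** 4 = 625)

int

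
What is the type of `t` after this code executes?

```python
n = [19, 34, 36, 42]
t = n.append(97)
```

list.append() returns None (mutates in place)

NoneType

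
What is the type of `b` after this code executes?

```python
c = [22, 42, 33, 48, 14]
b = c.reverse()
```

list.reverse() returns None

NoneType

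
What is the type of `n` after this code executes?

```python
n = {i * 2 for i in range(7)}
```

A set comprehension {expr for x in iterable} produces a set

set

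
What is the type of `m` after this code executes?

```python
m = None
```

None has type NoneType

NoneType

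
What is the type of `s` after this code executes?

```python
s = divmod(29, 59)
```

divmod() returns a tuple (quotient, remainder)

tuple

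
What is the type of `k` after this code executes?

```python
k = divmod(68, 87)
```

divmod() returns a tuple (quotient, remainder)

tuple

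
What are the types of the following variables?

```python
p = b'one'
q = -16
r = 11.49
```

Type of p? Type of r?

p is bytes; r is float

bytes, float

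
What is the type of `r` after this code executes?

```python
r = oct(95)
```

oct() returns str representation

str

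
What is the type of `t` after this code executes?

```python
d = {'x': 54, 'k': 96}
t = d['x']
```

Accessing dict[str, int] with key 'x' returns int value 54

int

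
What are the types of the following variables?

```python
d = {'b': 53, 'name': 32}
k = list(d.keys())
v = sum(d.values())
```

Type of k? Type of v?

list(...) returns list; sum of int values returns int

list, int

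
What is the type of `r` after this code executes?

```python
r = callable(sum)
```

callable() returns bool

bool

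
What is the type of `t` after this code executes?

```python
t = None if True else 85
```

Ternary: condition is True, if branch (None) taken → NoneType

NoneType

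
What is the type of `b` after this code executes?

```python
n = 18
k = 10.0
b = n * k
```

int * float returns float (18 * 10.0 = 180.0)

float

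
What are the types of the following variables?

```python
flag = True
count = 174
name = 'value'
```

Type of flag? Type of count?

flag is bool; count is int

bool, int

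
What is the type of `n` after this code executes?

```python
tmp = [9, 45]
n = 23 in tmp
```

'in' operator returns bool

bool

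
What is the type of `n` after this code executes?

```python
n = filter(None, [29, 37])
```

filter() returns a filter iterator object

filter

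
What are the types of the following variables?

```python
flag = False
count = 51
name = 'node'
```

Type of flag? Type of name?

flag is bool; name is str

bool, str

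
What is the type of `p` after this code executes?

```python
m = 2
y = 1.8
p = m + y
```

int + float returns float (2 + 1.8 = 3.8)

float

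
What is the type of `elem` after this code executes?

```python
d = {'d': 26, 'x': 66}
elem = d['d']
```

Accessing dict[str, int] with key 'd' returns int value 26

int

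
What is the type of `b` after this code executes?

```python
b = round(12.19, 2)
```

round() with ndigits arg returns float

float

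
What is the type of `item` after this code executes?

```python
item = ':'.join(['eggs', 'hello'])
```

str.join() returns str

str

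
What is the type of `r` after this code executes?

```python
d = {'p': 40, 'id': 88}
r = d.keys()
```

.keys() returns a dict_keys view object

dict_keys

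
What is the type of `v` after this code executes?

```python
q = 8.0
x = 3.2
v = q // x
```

float // float returns float (floor division preserves float type)

float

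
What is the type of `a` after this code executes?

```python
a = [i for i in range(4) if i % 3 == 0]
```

A list comprehension [...] produces a list

list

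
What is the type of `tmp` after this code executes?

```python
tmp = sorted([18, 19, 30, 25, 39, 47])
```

sorted() always returns list

list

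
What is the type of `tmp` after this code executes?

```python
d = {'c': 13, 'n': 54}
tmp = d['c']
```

Accessing dict[str, int] with key 'c' returns int value 13

int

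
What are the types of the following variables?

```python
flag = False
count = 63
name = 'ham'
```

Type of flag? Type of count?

flag is bool; count is int

bool, int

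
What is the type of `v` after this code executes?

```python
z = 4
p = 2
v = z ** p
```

int ** positive int returns int (4 ** 2 = 16)

int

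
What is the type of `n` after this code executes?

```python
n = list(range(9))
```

list(range(...)) returns list

list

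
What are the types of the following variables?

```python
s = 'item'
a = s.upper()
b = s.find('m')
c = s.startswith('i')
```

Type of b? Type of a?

str.find() returns int; str.upper() returns str

int, str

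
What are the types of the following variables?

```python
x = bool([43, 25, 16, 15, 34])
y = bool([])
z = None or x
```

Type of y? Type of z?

bool() returns bool; None or <bool> returns the bool

bool, bool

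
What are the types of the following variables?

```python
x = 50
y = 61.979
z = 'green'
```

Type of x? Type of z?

x is int; z is str

int, str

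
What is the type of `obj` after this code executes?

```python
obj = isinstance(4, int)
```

isinstance() returns bool

bool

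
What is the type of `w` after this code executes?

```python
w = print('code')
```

print() returns None

NoneType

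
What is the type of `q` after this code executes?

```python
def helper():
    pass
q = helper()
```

A function with no return statement returns None

NoneType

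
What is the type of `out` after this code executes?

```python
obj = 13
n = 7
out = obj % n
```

int % int returns int (13 % 7 = 6)

int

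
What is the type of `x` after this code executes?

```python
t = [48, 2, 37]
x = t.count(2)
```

list.count() returns int

int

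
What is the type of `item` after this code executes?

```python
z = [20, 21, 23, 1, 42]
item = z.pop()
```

list.pop() returns the popped element (int here)

int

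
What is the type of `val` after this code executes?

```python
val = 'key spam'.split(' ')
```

str.split() returns list

list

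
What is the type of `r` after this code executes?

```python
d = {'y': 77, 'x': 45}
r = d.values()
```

.values() returns a dict_values view object

dict_values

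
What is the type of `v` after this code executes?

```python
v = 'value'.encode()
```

str.encode() returns bytes

bytes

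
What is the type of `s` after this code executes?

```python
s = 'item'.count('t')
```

str.count() returns int

int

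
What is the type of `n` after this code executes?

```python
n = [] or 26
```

'or' returns first truthy value (26, which is int)

int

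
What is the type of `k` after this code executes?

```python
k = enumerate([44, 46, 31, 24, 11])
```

enumerate() returns an enumerate iterator object

enumerate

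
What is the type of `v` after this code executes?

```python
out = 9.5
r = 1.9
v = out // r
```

float // float returns float (floor division preserves float type)

float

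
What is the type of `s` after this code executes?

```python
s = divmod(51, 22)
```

divmod() returns a tuple (quotient, remainder)

tuple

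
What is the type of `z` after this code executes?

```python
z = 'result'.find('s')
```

str.find() returns int (index, or -1)

int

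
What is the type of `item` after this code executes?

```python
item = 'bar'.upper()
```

str.upper() returns str

str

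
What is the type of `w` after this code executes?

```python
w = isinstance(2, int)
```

isinstance() returns bool

bool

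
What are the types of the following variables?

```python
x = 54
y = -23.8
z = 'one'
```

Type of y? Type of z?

y is float; z is str

float, str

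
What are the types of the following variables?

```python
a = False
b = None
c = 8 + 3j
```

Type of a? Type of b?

a is bool; b is NoneType

bool, NoneType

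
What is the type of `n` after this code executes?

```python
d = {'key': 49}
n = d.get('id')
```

dict.get() returns None when key 'id' is not found and no default given

NoneType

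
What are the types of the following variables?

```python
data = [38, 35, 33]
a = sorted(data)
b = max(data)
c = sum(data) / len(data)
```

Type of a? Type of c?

sorted() returns list; int / int returns float

list, float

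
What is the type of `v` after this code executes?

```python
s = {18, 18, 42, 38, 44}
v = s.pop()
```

Popping from a set of ints returns int

int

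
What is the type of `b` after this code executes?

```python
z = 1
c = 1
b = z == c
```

Equality comparison returns bool

bool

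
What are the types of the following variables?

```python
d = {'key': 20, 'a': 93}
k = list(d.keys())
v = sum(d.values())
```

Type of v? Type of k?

sum of int values returns int; list(...) returns list

int, list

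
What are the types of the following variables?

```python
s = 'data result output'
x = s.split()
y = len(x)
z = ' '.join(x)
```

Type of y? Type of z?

len() returns int; str.join() returns str

int, str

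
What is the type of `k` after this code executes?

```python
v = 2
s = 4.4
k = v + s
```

int + float returns float (2 + 4.4 = 6.4)

float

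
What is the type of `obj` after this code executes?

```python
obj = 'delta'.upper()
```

str.upper() returns str

str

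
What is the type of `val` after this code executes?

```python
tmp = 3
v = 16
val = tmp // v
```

int // int returns int (3 // 16 = 0)

int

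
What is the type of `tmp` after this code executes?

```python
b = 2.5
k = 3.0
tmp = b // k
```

float // float returns float (floor division preserves float type)

float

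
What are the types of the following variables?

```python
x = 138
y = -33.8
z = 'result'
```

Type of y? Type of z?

y is float; z is str

float, str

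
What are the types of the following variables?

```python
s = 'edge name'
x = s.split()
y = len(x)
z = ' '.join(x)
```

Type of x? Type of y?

str.split() returns list; len() returns int

list, int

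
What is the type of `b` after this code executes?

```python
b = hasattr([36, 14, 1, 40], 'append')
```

hasattr() returns bool

bool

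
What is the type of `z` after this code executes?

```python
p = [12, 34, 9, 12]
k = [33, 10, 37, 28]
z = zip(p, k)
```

zip() returns a zip iterator object

zip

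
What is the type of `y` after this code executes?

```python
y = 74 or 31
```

'or' returns the first truthy value (74, which is int)

int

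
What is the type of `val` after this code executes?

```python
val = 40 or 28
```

'or' returns the first truthy value (40, which is int)

int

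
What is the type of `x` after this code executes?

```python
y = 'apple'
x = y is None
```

'is' comparison returns bool

bool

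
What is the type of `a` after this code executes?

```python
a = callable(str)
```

callable() returns bool

bool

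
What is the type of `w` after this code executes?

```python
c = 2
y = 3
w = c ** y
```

int ** positive int returns int (2 ** 3 = 8)

int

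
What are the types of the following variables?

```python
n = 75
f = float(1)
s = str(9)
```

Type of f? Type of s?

f is float; s is str

float, str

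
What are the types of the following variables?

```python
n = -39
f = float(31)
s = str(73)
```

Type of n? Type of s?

n is int; s is str

int, str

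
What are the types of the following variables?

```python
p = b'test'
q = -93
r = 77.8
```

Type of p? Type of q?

p is bytes; q is int

bytes, int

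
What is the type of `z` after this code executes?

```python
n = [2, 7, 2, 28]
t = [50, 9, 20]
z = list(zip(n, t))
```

list(zip(...)) returns a list of tuples

list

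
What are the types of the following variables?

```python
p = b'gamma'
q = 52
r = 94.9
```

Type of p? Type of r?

p is bytes; r is float

bytes, float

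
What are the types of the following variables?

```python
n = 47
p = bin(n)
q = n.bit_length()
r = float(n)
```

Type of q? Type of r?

int.bit_length() returns int; float() returns float

int, float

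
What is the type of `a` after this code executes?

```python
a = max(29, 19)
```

max() of ints returns int

int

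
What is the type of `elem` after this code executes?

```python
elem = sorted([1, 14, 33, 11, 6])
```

sorted() always returns list

list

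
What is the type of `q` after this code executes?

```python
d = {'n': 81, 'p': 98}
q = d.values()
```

.values() returns a dict_values view object

dict_values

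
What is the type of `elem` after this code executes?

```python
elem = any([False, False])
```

any() returns bool

bool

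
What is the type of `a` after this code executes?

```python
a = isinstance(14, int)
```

isinstance() returns bool

bool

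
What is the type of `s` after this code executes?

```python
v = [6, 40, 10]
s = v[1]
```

Indexing a list of ints returns int (v[1] = 40)

int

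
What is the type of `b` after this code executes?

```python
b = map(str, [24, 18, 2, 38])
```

map() returns a map iterator object

map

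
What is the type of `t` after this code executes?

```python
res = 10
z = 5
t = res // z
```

int // int returns int (10 // 5 = 2)

int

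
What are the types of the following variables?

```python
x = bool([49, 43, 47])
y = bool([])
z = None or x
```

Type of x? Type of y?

bool() returns bool; bool() returns bool

bool, bool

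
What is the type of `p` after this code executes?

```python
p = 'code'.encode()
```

str.encode() returns bytes

bytes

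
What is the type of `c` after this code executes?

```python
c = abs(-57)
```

abs() of int returns int

int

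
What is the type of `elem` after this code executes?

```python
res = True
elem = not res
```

'not' always returns bool

bool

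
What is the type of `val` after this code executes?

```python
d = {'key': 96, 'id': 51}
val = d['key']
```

Accessing dict[str, int] with key 'key' returns int value 96

int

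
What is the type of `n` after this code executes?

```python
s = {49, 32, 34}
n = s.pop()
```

Popping from a set of ints returns int

int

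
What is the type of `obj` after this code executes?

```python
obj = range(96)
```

range() returns a range object

range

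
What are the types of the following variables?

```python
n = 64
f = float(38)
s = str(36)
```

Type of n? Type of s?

n is int; s is str

int, str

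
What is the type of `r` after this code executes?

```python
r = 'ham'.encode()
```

str.encode() returns bytes

bytes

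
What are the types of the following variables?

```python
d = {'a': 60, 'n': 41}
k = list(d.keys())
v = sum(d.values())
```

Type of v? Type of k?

sum of int values returns int; list(...) returns list

int, list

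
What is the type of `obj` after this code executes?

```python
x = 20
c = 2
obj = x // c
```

int // int returns int (20 // 2 = 10)

int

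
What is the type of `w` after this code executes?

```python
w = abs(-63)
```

abs() of int returns int

int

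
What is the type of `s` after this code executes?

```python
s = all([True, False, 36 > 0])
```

all() returns bool

bool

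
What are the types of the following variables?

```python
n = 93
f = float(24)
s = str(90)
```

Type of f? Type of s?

f is float; s is str

float, str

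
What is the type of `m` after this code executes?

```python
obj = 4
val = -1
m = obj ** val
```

int ** negative int returns float

float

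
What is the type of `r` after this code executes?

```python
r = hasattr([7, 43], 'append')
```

hasattr() returns bool

bool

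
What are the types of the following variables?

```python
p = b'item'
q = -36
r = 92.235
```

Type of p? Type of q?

p is bytes; q is int

bytes, int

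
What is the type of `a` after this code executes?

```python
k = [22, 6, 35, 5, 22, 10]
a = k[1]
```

Indexing a list of ints returns int (k[1] = 6)

int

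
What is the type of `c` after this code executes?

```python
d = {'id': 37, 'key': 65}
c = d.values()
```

.values() returns a dict_values view object

dict_values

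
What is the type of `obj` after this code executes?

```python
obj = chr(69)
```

chr() returns str (single character)

str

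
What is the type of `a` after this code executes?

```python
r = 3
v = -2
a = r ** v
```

int ** negative int returns float

float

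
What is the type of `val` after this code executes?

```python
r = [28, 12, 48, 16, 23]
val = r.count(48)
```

list.count() returns int

int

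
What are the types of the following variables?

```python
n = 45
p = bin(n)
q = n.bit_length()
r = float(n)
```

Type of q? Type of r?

int.bit_length() returns int; float() returns float

int, float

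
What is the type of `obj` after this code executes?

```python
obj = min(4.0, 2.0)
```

min() of floats returns float

float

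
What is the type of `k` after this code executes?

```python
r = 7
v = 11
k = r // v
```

int // int returns int (7 // 11 = 0)

int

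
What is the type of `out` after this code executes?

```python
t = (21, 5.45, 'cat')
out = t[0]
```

Index 0 of tuple is 21 which is int

int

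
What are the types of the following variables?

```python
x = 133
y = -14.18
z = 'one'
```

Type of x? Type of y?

x is int; y is float

int, float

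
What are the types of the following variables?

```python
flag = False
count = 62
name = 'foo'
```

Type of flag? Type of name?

flag is bool; name is str

bool, str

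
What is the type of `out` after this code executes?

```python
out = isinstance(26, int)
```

isinstance() returns bool

bool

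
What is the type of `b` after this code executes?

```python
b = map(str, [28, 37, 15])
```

map() returns a map iterator object

map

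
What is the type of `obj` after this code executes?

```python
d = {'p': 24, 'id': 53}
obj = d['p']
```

Accessing dict[str, int] with key 'p' returns int value 24

int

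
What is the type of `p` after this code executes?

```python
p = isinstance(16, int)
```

isinstance() returns bool

bool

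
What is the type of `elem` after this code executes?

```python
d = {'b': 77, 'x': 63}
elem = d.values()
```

.values() returns a dict_values view object

dict_values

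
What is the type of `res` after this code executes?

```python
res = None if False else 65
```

Ternary: condition is False, else branch (65) taken → int

int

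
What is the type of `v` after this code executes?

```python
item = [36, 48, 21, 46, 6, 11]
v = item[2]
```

Indexing a list of ints returns int (item[2] = 21)

int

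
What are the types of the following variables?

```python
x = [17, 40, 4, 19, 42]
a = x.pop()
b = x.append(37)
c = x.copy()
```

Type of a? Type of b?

list.pop() returns the element (int); list.append() returns None

int, NoneType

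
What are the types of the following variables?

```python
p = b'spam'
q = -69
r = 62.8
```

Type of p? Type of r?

p is bytes; r is float

bytes, float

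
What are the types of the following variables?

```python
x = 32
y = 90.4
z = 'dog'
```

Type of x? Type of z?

x is int; z is str

int, str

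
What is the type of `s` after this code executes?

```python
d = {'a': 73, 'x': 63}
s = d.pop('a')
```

dict.pop() returns the value (int)

int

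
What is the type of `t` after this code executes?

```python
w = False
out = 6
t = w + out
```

bool + int returns int (False is 0, so 0 + 6 = 6)

int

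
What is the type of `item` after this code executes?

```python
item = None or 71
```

'or' with None returns the other value (71, int)

int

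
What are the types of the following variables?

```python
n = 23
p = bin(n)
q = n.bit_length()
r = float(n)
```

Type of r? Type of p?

float() returns float; bin() returns str

float, str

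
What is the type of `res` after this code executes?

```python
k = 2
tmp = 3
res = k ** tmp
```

int ** positive int returns int (2 ** 3 = 8)

int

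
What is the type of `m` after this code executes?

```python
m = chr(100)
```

chr() returns str (single character)

str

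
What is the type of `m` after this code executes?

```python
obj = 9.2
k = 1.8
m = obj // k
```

float // float returns float (floor division preserves float type)

float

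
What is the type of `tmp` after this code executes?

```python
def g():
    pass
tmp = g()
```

A function with no return statement returns None

NoneType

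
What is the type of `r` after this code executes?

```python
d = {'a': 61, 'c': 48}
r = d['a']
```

Accessing dict[str, int] with key 'a' returns int value 61

int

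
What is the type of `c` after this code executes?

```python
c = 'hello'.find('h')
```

str.find() returns int (index, or -1)

int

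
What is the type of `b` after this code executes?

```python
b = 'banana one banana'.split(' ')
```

str.split() returns list

list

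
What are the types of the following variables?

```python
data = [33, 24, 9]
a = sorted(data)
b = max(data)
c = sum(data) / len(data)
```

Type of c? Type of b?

int / int returns float; max of ints returns int

float, int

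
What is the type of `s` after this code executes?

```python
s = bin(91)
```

bin() returns str representation

str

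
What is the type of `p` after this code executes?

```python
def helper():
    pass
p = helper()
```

A function with no return statement returns None

NoneType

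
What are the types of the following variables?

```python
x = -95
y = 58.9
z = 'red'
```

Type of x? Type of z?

x is int; z is str

int, str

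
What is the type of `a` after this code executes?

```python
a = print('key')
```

print() returns None

NoneType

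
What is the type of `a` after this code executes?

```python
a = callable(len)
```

callable() returns bool

bool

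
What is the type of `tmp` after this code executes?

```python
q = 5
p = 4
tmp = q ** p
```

int ** positive int returns int (5 ** 4 = 625)

int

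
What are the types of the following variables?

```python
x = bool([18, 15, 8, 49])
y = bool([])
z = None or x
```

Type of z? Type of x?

None or <bool> returns the bool; bool() returns bool

bool, bool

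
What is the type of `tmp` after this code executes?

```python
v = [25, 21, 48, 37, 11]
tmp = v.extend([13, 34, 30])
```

list.extend() returns None

NoneType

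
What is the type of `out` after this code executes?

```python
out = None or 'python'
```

'or' with None returns the other value ('python', str)

str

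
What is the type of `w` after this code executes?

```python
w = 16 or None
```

'or' returns first truthy value (16, int)

int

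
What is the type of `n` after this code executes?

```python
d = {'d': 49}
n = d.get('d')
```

dict.get() returns the value (int) when key is found

int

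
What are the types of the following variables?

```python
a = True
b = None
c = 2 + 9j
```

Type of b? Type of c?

b is NoneType; c is complex

NoneType, complex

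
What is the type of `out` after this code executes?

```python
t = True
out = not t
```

'not' always returns bool

bool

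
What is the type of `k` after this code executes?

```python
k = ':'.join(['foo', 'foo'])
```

str.join() returns str

str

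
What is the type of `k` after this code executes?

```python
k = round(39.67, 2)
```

round() with ndigits arg returns float

float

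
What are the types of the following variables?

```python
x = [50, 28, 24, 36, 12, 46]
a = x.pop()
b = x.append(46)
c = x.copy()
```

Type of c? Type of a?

list.copy() returns list; list.pop() returns the element (int)

list, int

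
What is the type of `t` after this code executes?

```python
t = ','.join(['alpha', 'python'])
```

str.join() returns str

str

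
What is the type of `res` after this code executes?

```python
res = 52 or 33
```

'or' returns the first truthy value (52, which is int)

int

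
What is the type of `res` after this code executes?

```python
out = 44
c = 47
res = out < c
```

Comparison operators return bool

bool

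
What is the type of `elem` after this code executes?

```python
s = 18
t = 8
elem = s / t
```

int / int always returns float in Python 3 (18 / 8 = 2.25)

float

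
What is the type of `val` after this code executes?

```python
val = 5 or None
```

'or' returns first truthy value (5, int)

int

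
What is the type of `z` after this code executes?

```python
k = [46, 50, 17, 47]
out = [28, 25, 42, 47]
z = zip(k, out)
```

zip() returns a zip iterator object

zip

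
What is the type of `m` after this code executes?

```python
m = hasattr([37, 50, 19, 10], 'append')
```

hasattr() returns bool

bool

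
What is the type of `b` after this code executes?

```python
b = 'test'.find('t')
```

str.find() returns int (index, or -1)

int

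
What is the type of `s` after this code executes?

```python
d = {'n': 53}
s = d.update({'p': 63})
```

dict.update() returns None

NoneType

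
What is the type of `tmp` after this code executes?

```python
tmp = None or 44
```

'or' with None returns the other value (44, int)

int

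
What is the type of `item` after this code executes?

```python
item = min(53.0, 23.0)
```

min() of floats returns float

float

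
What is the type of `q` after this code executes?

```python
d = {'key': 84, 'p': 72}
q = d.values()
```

.values() returns a dict_values view object

dict_values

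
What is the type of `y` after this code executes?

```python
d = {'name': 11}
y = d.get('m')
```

dict.get() returns None when key 'm' is not found and no default given

NoneType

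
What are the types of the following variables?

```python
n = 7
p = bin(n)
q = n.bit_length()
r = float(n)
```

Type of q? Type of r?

int.bit_length() returns int; float() returns float

int, float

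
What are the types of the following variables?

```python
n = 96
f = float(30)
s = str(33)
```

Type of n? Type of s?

n is int; s is str

int, str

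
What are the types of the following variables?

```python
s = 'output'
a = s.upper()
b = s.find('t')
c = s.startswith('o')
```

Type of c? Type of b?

str.startswith() returns bool; str.find() returns int

bool, int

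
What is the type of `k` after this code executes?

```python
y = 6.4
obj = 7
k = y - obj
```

float - int returns float (6.4 - 7 = -0.6)

float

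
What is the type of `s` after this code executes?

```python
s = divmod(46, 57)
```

divmod() returns a tuple (quotient, remainder)

tuple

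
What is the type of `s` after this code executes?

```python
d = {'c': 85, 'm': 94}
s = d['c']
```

Accessing dict[str, int] with key 'c' returns int value 85

int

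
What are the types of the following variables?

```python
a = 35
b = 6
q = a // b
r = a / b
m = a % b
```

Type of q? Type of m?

int // int returns int; int % int returns int

int, int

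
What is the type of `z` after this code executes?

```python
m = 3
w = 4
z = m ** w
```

int ** positive int returns int (3 ** 4 = 81)

int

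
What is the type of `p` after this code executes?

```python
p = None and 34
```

'and' returns first falsy value (None)

NoneType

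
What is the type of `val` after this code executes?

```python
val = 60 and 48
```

'and' returns the last value when all truthy (48, which is int)

int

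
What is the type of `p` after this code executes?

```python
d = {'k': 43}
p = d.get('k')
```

dict.get() returns the value (int) when key is found

int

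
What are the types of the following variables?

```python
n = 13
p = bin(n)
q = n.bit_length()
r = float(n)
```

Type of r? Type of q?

float() returns float; int.bit_length() returns int

float, int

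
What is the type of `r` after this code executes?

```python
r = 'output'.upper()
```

str.upper() returns str

str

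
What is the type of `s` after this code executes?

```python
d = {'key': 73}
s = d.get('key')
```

dict.get() returns the value (int) when key is found

int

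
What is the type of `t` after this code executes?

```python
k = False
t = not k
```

'not' always returns bool

bool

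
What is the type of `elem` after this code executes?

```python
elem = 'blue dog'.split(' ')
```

str.split() returns list

list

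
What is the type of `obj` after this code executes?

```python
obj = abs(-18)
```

abs() of int returns int

int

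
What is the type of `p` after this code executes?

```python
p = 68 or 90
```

'or' returns the first truthy value (68, which is int)

int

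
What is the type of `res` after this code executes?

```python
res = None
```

None has type NoneType

NoneType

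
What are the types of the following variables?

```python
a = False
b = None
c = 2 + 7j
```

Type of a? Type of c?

a is bool; c is complex

bool, complex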